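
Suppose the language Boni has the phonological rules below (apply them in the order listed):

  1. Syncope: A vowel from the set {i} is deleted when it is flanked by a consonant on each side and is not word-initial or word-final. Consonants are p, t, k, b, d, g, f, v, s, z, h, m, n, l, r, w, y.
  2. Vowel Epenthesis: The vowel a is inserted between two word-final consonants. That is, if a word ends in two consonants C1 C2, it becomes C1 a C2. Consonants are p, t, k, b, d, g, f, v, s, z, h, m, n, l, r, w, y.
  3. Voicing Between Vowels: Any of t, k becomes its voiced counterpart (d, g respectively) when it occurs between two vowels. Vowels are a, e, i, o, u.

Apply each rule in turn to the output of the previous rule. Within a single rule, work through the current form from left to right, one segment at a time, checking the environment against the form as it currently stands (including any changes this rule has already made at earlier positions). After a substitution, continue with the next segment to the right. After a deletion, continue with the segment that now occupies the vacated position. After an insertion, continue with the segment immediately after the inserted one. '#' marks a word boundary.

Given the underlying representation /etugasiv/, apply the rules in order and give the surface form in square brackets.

[edugasav]

1 Syncope: [etugasiv] → [etugasv]
2 Vowel Epenthesis: [etugasv] → [etugasav]
3 Voicing Between Vowels: [etugasav] → [edugasav]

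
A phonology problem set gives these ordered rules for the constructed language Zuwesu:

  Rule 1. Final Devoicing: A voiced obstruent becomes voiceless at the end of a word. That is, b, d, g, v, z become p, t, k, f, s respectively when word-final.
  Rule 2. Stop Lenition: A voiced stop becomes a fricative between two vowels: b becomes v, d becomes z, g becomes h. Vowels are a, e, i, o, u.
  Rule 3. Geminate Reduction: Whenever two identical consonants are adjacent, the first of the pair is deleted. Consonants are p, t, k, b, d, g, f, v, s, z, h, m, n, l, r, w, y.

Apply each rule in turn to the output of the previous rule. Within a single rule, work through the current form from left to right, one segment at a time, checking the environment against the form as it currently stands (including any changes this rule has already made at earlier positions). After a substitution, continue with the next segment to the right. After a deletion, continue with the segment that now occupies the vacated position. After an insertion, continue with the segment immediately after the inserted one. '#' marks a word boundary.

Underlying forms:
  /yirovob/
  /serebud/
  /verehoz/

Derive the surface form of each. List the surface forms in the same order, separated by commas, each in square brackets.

[yirovop], [serevut], [verehos]

/yirovob/:
  Rule 1 Final Devoicing: [yirovob] → [yirovop]
  Rule 2 Stop Lenition: no change — [yirovop]
  Rule 3 Geminate Reduction: no change — [yirovop]
/serebud/:
  Rule 1 Final Devoicing: [serebud] → [serebut]
  Rule 2 Stop Lenition: [serebut] → [serevut]
  Rule 3 Geminate Reduction: no change — [serevut]
/verehoz/:
  Rule 1 Final Devoicing: [verehoz] → [verehos]
  Rule 2 Stop Lenition: no change — [verehos]
  Rule 3 Geminate Reduction: no change — [verehos]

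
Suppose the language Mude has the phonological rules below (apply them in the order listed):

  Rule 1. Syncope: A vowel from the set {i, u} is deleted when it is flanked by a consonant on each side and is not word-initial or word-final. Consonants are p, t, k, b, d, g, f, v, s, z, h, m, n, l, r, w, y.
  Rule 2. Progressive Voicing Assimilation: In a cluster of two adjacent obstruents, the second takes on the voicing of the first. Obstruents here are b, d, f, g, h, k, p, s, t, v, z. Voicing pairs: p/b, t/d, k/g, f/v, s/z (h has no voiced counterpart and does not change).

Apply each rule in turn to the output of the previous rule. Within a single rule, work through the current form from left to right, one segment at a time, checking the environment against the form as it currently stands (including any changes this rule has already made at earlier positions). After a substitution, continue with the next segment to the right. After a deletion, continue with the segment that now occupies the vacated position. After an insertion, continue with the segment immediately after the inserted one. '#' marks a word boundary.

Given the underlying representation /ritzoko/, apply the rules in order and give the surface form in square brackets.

Rule 1 Syncope: [ritzoko] → [rtzoko]
Rule 2 Progressive Voicing Assimilation: [rtzoko] → [rtsoko]

[rtsoko]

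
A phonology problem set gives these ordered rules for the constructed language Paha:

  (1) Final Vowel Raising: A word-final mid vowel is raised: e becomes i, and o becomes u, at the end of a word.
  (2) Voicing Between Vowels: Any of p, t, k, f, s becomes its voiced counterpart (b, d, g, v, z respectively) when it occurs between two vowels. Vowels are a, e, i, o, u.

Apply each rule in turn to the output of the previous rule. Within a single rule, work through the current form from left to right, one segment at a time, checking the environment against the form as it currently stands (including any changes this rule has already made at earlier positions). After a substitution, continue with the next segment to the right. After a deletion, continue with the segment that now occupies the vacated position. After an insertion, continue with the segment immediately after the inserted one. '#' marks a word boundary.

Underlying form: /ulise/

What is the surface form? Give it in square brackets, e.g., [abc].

(1) Final Vowel Raising: [ulise] → [ulisi]
(2) Voicing Between Vowels: [ulisi] → [ulizi]

[ulizi]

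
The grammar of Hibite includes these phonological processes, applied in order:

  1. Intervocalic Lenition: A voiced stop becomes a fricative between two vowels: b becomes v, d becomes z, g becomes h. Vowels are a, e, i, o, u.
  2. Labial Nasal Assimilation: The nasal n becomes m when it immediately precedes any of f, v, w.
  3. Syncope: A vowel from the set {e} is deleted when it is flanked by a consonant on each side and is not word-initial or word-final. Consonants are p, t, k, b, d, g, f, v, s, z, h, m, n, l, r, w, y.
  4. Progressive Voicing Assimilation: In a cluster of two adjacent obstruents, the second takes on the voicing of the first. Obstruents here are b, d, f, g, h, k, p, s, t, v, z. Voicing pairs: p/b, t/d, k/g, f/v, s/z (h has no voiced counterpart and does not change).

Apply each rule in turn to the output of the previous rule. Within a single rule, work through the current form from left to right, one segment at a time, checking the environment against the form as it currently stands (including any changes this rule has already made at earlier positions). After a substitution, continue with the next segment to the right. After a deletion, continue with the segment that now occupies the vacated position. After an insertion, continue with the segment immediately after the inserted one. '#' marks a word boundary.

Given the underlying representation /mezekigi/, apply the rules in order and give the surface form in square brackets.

1 Intervocalic Lenition: [mezekigi] → [mezekihi]
2 Labial Nasal Assimilation: no change — [mezekihi]
3 Syncope: [mezekihi] → [mzkihi]
4 Progressive Voicing Assimilation: [mzkihi] → [mzgihi]

[mzgihi]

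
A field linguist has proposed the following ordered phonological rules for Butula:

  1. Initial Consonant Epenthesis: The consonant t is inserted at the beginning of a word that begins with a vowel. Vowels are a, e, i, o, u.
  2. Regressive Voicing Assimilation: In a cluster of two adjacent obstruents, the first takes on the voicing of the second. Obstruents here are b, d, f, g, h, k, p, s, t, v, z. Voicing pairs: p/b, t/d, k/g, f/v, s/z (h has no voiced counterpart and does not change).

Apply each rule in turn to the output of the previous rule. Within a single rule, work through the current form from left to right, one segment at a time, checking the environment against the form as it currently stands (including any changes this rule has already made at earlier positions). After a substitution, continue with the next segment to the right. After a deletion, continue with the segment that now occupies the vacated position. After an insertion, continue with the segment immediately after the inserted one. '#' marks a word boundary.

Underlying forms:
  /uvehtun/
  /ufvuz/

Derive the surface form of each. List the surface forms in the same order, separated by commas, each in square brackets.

/uvehtun/:
  1 Initial Consonant Epenthesis: [uvehtun] → [tuvehtun]
  2 Regressive Voicing Assimilation: no change — [tuvehtun]
/ufvuz/:
  1 Initial Consonant Epenthesis: [ufvuz] → [tufvuz]
  2 Regressive Voicing Assimilation: [tufvuz] → [tuvvuz]

[tuvehtun], [tuvvuz]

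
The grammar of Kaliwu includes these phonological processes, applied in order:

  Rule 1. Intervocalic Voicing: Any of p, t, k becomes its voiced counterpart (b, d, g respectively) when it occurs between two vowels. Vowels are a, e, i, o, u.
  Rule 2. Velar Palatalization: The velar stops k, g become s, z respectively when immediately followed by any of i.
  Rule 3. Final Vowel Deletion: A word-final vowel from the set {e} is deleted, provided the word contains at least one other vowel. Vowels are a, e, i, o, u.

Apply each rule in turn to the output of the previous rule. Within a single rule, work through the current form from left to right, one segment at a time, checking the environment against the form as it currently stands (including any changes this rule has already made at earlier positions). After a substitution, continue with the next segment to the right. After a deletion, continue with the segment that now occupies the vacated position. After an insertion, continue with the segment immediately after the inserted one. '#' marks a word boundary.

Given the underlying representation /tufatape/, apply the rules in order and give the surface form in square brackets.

[tufadab]

Rule 1 Intervocalic Voicing: [tufatape] → [tufadabe]
Rule 2 Velar Palatalization: no change — [tufadabe]
Rule 3 Final Vowel Deletion: [tufadabe] → [tufadab]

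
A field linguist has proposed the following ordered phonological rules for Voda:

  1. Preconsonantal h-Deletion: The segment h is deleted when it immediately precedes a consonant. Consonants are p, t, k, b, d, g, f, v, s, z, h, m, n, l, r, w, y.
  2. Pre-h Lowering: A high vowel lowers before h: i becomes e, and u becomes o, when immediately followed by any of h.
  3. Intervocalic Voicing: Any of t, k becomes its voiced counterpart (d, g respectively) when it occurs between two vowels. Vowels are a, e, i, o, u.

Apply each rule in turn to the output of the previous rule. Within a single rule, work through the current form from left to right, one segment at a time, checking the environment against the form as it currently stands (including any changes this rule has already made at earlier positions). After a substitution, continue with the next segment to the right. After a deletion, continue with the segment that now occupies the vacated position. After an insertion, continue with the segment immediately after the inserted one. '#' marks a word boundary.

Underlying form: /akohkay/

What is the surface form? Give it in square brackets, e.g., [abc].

1 Preconsonantal h-Deletion: [akohkay] → [akokay]
2 Pre-h Lowering: no change — [akokay]
3 Intervocalic Voicing: [akokay] → [agogay]

[agogay]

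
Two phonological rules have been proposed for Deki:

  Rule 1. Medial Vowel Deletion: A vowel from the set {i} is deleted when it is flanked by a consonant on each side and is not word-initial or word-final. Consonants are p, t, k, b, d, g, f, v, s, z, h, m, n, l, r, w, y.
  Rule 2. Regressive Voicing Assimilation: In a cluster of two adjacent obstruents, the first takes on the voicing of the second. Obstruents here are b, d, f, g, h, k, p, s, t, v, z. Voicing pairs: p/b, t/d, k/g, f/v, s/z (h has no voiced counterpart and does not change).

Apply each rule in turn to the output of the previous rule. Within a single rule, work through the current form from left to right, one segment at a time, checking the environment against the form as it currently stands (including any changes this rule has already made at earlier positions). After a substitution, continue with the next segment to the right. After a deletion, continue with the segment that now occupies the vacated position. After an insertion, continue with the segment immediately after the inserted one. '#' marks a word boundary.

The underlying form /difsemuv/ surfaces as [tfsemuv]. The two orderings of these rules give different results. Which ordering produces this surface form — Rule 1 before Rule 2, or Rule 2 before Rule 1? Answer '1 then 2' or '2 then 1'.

1 then 2

Order 1 then 2:
  1 Medial Vowel Deletion: [difsemuv] → [dfsemuv]
  2 Regressive Voicing Assimilation: [dfsemuv] → [tfsemuv]
  result: [tfsemuv]
Order 2 then 1:
  2 Regressive Voicing Assimilation: no change — [difsemuv]
  1 Medial Vowel Deletion: [difsemuv] → [dfsemuv]
  result: [dfsemuv]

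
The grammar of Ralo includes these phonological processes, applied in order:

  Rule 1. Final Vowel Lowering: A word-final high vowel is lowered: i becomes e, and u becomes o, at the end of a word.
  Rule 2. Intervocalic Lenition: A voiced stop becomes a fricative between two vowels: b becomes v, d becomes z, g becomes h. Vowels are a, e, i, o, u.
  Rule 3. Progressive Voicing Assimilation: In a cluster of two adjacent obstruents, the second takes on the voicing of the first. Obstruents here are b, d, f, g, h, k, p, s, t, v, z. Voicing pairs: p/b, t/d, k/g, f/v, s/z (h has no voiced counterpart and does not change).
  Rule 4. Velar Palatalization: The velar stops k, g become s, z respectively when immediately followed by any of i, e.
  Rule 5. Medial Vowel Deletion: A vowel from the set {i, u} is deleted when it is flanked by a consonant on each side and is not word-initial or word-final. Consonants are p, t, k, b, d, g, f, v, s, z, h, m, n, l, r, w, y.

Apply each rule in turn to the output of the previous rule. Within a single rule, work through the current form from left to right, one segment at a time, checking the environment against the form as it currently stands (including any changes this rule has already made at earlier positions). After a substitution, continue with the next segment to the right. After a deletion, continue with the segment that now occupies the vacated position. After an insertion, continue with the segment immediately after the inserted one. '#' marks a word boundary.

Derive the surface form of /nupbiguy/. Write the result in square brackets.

Rule 1 Final Vowel Lowering: no change — [nupbiguy]
Rule 2 Intervocalic Lenition: [nupbiguy] → [nupbihuy]
Rule 3 Progressive Voicing Assimilation: [nupbihuy] → [nuppihuy]
Rule 4 Velar Palatalization: no change — [nuppihuy]
Rule 5 Medial Vowel Deletion: [nuppihuy] → [npphy]

[npphy]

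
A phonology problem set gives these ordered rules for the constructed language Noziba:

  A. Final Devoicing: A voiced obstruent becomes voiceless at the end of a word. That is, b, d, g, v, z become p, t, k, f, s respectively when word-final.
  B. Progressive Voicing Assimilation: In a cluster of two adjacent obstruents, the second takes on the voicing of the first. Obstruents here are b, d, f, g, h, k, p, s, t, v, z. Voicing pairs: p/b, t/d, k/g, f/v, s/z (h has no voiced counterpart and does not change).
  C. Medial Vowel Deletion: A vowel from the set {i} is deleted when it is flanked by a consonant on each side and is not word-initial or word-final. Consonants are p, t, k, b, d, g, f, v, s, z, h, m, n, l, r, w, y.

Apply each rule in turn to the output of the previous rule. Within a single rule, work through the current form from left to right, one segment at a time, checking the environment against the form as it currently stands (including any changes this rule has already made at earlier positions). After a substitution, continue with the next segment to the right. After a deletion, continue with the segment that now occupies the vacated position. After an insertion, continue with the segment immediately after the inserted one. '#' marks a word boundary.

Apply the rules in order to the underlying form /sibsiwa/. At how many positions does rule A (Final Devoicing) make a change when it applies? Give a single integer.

A Final Devoicing: no change — [sibsiwa]
B Progressive Voicing Assimilation: [sibsiwa] → [sibziwa]
C Medial Vowel Deletion: [sibziwa] → [sbzwa]
Rule A changed 0 position(s).

0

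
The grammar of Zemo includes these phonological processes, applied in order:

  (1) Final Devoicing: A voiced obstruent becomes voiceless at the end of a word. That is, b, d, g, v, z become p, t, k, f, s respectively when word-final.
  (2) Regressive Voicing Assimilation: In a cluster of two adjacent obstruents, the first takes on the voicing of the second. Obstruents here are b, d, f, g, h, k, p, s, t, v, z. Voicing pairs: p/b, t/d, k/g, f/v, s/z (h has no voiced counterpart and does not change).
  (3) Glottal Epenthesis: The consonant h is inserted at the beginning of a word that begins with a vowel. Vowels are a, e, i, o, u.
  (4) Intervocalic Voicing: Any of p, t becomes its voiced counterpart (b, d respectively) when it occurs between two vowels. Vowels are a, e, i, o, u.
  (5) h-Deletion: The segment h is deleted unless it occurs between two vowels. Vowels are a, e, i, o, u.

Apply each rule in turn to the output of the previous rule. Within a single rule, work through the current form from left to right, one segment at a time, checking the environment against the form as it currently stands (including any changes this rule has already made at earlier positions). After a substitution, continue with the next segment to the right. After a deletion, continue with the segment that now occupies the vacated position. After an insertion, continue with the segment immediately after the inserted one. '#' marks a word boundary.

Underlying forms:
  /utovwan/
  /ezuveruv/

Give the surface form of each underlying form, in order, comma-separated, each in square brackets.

/utovwan/:
  (1) Final Devoicing: no change — [utovwan]
  (2) Regressive Voicing Assimilation: no change — [utovwan]
  (3) Glottal Epenthesis: [utovwan] → [hutovwan]
  (4) Intervocalic Voicing: [hutovwan] → [hudovwan]
  (5) h-Deletion: [hudovwan] → [udovwan]
/ezuveruv/:
  (1) Final Devoicing: [ezuveruv] → [ezuveruf]
  (2) Regressive Voicing Assimilation: no change — [ezuveruf]
  (3) Glottal Epenthesis: [ezuveruf] → [hezuveruf]
  (4) Intervocalic Voicing: no change — [hezuveruf]
  (5) h-Deletion: [hezuveruf] → [ezuveruf]

[udovwan], [ezuveruf]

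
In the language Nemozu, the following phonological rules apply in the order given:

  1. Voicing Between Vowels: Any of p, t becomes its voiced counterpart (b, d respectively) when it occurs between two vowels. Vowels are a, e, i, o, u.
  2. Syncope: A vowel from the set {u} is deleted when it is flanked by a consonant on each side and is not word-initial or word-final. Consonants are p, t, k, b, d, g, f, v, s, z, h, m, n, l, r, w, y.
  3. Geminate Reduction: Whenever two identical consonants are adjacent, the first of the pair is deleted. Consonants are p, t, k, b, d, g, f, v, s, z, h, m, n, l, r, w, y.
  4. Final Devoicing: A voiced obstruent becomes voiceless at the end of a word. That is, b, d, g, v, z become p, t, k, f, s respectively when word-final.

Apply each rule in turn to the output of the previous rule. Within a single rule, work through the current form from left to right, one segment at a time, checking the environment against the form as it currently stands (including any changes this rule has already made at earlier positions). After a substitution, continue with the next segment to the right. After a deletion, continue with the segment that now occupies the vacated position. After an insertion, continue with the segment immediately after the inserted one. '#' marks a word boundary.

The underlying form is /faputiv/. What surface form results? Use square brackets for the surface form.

[fabdif]

1 Voicing Between Vowels: [faputiv] → [fabudiv]
2 Syncope: [fabudiv] → [fabdiv]
3 Geminate Reduction: no change — [fabdiv]
4 Final Devoicing: [fabdiv] → [fabdif]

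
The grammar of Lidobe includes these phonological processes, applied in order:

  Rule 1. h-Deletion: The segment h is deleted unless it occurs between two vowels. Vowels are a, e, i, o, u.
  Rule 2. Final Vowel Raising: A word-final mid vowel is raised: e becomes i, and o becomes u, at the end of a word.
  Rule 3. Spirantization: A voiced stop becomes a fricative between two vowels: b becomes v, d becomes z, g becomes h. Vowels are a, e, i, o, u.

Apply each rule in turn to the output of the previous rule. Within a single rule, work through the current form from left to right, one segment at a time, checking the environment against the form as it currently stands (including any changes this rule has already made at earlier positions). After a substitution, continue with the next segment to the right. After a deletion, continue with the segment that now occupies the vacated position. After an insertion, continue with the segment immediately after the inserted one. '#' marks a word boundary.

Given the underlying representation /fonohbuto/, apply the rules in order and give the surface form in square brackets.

Rule 1 h-Deletion: [fonohbuto] → [fonobuto]
Rule 2 Final Vowel Raising: [fonobuto] → [fonobutu]
Rule 3 Spirantization: [fonobutu] → [fonovutu]

[fonovutu]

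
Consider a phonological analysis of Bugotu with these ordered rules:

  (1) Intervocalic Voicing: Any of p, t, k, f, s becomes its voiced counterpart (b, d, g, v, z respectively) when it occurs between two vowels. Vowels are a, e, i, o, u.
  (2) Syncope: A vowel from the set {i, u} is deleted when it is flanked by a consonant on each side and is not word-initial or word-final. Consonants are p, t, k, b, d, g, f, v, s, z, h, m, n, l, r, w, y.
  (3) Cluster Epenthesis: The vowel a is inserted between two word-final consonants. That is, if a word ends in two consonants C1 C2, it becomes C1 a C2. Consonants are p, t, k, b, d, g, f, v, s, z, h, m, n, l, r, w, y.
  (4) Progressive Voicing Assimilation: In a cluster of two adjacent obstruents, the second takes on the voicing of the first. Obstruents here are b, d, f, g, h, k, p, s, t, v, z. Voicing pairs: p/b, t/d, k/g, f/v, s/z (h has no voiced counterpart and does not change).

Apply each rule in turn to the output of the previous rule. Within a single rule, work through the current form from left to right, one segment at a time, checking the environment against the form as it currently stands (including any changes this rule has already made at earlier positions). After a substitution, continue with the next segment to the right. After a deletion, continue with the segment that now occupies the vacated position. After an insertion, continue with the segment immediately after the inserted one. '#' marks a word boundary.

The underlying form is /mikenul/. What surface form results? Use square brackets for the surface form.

(1) Intervocalic Voicing: [mikenul] → [migenul]
(2) Syncope: [migenul] → [mgenl]
(3) Cluster Epenthesis: [mgenl] → [mgenal]
(4) Progressive Voicing Assimilation: no change — [mgenal]

[mgenal]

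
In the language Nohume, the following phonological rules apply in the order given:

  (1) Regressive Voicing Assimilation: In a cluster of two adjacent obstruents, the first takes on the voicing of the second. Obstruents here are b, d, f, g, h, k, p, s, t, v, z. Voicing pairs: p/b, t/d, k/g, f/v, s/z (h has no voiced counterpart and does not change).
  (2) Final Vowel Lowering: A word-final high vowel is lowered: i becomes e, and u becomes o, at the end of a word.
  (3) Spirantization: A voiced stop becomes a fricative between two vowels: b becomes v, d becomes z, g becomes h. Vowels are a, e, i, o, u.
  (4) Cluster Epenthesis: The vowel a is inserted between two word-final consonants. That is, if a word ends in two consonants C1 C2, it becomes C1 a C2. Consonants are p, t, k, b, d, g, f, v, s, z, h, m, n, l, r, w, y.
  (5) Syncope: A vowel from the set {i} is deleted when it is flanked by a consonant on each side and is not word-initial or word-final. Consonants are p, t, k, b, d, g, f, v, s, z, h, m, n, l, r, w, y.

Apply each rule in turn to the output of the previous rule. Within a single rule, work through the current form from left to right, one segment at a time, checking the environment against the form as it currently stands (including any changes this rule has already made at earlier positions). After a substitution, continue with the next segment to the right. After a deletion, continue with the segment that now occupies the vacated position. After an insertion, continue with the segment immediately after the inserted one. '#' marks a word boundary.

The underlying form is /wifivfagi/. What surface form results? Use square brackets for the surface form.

(1) Regressive Voicing Assimilation: [wifivfagi] → [wififfagi]
(2) Final Vowel Lowering: [wififfagi] → [wififfage]
(3) Spirantization: [wififfage] → [wififfahe]
(4) Cluster Epenthesis: no change — [wififfahe]
(5) Syncope: [wififfahe] → [wfffahe]

[wfffahe]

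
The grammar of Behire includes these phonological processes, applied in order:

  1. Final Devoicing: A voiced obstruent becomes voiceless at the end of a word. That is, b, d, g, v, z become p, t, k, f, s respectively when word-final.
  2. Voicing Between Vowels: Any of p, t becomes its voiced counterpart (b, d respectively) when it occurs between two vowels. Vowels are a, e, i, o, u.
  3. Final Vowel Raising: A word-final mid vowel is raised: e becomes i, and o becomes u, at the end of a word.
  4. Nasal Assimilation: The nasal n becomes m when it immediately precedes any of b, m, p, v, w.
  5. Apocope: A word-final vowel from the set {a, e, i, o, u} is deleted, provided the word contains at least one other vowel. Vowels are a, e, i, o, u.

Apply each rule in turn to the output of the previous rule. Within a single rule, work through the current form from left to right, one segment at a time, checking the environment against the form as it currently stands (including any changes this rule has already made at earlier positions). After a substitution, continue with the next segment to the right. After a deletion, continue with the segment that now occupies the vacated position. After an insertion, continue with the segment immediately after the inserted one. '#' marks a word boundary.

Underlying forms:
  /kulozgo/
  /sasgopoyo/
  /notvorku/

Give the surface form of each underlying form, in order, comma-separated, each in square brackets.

/kulozgo/:
  1 Final Devoicing: no change — [kulozgo]
  2 Voicing Between Vowels: no change — [kulozgo]
  3 Final Vowel Raising: [kulozgo] → [kulozgu]
  4 Nasal Assimilation: no change — [kulozgu]
  5 Apocope: [kulozgu] → [kulozg]
/sasgopoyo/:
  1 Final Devoicing: no change — [sasgopoyo]
  2 Voicing Between Vowels: [sasgopoyo] → [sasgoboyo]
  3 Final Vowel Raising: [sasgoboyo] → [sasgoboyu]
  4 Nasal Assimilation: no change — [sasgoboyu]
  5 Apocope: [sasgoboyu] → [sasgoboy]
/notvorku/:
  1 Final Devoicing: no change — [notvorku]
  2 Voicing Between Vowels: no change — [notvorku]
  3 Final Vowel Raising: no change — [notvorku]
  4 Nasal Assimilation: no change — [notvorku]
  5 Apocope: [notvorku] → [notvork]

[kulozg], [sasgoboy], [notvork]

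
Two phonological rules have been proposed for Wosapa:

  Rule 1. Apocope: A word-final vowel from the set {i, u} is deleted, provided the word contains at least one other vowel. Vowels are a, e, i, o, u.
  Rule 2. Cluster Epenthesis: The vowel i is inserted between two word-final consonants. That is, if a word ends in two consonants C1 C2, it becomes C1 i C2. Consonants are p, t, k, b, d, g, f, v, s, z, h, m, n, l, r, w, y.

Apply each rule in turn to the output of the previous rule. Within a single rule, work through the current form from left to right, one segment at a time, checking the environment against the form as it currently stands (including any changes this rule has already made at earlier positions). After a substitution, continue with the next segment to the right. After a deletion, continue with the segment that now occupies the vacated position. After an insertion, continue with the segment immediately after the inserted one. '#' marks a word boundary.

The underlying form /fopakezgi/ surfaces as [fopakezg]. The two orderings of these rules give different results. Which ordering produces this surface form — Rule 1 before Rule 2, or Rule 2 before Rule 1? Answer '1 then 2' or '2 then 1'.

Order 1 then 2:
  1 Apocope: [fopakezgi] → [fopakezg]
  2 Cluster Epenthesis: [fopakezg] → [fopakezig]
  result: [fopakezig]
Order 2 then 1:
  2 Cluster Epenthesis: no change — [fopakezgi]
  1 Apocope: [fopakezgi] → [fopakezg]
  result: [fopakezg]

2 then 1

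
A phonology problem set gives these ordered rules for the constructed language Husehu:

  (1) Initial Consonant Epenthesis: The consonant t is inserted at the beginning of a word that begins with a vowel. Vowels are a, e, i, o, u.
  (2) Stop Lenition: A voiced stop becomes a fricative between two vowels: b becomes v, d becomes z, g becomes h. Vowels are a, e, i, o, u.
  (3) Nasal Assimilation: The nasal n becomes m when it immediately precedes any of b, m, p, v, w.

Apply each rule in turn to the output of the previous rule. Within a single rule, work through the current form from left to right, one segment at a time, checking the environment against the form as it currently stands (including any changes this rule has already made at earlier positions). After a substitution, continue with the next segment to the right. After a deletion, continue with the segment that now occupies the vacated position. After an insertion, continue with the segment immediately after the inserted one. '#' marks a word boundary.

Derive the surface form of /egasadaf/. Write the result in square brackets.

(1) Initial Consonant Epenthesis: [egasadaf] → [tegasadaf]
(2) Stop Lenition: [tegasadaf] → [tehasazaf]
(3) Nasal Assimilation: no change — [tehasazaf]

[tehasazaf]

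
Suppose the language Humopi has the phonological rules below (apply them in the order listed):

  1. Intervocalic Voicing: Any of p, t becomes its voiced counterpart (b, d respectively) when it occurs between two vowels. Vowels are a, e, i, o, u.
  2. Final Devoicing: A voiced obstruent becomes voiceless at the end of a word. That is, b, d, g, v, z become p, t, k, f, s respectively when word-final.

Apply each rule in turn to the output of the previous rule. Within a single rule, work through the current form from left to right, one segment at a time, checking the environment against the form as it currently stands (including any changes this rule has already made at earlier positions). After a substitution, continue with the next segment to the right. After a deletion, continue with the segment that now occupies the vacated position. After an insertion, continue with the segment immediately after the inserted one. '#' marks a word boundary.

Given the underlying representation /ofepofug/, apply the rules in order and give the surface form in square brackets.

[ofebofuk]

1 Intervocalic Voicing: [ofepofug] → [ofebofug]
2 Final Devoicing: [ofebofug] → [ofebofuk]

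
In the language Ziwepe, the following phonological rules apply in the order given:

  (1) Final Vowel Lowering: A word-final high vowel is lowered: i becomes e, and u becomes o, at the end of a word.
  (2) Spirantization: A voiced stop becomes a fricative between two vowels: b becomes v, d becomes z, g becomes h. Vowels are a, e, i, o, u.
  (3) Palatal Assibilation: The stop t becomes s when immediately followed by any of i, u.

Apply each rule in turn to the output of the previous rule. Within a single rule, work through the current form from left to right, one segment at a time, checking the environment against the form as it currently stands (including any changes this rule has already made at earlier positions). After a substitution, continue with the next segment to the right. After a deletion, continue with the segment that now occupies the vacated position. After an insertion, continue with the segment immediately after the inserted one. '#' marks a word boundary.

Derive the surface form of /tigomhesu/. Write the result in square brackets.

(1) Final Vowel Lowering: [tigomhesu] → [tigomheso]
(2) Spirantization: [tigomheso] → [tihomheso]
(3) Palatal Assibilation: [tihomheso] → [sihomheso]

[sihomheso]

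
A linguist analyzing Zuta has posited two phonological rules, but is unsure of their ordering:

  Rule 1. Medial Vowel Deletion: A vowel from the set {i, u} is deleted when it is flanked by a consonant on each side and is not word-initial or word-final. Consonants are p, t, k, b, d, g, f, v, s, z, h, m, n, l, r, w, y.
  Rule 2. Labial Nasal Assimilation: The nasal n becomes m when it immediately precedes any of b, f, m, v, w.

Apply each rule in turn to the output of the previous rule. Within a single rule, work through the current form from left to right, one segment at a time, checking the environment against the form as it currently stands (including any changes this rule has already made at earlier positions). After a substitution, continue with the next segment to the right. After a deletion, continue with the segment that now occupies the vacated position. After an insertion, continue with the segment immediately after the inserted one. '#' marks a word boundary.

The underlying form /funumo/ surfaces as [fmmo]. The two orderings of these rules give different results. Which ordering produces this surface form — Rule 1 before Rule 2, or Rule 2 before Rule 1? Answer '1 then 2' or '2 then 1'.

1 then 2

Order 1 then 2:
  1 Medial Vowel Deletion: [funumo] → [fnmo]
  2 Labial Nasal Assimilation: [fnmo] → [fmmo]
  result: [fmmo]
Order 2 then 1:
  2 Labial Nasal Assimilation: no change — [funumo]
  1 Medial Vowel Deletion: [funumo] → [fnmo]
  result: [fnmo]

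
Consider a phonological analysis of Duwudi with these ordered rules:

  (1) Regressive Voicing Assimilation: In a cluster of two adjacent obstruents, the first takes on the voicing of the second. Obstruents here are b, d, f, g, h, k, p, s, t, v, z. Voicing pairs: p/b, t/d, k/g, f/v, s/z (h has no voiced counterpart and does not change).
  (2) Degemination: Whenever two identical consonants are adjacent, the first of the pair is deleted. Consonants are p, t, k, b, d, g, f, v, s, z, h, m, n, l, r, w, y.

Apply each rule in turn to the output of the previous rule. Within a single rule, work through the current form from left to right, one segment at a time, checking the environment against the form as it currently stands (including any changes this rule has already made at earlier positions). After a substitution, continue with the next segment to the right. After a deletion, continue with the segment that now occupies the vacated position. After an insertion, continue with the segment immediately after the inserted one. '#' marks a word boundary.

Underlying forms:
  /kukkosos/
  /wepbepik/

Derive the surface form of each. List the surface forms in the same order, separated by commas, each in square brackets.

/kukkosos/:
  (1) Regressive Voicing Assimilation: no change — [kukkosos]
  (2) Degemination: [kukkosos] → [kukosos]
/wepbepik/:
  (1) Regressive Voicing Assimilation: [wepbepik] → [webbepik]
  (2) Degemination: [webbepik] → [webepik]

[kukosos], [webepik]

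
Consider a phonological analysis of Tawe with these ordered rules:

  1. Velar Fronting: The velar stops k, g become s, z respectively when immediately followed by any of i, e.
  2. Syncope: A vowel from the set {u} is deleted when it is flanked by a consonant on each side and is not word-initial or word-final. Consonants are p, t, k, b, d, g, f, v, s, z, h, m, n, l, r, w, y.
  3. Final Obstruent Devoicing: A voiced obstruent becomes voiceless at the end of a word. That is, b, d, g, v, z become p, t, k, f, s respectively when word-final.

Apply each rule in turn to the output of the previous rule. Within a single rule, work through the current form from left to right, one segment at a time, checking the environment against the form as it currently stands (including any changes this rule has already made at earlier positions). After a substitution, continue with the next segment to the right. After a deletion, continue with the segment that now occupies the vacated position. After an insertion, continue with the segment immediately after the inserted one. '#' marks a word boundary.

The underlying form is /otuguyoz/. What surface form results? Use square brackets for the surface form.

[otgyos]

1 Velar Fronting: no change — [otuguyoz]
2 Syncope: [otuguyoz] → [otgyoz]
3 Final Obstruent Devoicing: [otgyoz] → [otgyos]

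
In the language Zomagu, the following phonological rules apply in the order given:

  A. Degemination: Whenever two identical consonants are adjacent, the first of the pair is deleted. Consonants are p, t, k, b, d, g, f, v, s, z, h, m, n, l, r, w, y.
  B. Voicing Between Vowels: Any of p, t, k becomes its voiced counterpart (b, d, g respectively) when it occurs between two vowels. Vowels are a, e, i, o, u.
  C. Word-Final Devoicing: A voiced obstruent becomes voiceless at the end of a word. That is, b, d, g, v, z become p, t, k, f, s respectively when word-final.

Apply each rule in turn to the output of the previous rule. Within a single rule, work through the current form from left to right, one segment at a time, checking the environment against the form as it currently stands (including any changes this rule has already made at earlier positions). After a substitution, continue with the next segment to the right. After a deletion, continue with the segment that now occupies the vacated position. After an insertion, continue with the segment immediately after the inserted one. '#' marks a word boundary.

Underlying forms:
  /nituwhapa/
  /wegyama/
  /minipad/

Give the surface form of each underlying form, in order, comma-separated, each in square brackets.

[niduwhaba], [wegyama], [minibat]

/nituwhapa/:
  A Degemination: no change — [nituwhapa]
  B Voicing Between Vowels: [nituwhapa] → [niduwhaba]
  C Word-Final Devoicing: no change — [niduwhaba]
/wegyama/:
  A Degemination: no change — [wegyama]
  B Voicing Between Vowels: no change — [wegyama]
  C Word-Final Devoicing: no change — [wegyama]
/minipad/:
  A Degemination: no change — [minipad]
  B Voicing Between Vowels: [minipad] → [minibad]
  C Word-Final Devoicing: [minibad] → [minibat]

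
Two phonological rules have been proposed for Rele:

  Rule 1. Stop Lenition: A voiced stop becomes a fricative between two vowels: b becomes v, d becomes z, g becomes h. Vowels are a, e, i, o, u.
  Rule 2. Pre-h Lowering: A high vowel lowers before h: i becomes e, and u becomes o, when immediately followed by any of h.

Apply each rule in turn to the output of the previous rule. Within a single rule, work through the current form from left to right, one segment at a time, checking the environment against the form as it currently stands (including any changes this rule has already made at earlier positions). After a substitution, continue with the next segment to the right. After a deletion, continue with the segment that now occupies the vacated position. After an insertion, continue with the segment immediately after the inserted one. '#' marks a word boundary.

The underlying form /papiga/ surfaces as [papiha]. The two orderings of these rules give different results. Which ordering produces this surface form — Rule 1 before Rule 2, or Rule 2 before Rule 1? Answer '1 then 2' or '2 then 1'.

2 then 1

Order 1 then 2:
  1 Stop Lenition: [papiga] → [papiha]
  2 Pre-h Lowering: [papiha] → [papeha]
  result: [papeha]
Order 2 then 1:
  2 Pre-h Lowering: no change — [papiga]
  1 Stop Lenition: [papiga] → [papiha]
  result: [papiha]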